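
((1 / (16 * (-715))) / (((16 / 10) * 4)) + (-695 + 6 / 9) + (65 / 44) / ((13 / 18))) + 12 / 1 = -149423875 / 219648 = -680.29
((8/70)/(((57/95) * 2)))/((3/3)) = 2/21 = 0.10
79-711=-632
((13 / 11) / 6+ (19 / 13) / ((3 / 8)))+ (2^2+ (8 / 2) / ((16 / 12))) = 3173 / 286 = 11.09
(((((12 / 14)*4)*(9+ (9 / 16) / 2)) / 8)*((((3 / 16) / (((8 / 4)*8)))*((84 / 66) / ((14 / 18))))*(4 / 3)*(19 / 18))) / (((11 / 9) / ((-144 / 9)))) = -13851 / 9856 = -1.41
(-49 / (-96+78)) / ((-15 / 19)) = -931 / 270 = -3.45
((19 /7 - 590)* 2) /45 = -8222 /315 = -26.10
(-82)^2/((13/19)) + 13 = 127925/13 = 9840.38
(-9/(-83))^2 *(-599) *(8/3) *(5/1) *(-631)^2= -257578314120/6889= -37389797.38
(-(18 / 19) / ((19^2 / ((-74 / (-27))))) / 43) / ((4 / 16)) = -592 / 884811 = -0.00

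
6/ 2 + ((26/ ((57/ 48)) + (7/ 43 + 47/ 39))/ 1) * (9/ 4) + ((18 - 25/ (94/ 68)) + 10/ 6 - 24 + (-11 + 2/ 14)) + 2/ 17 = 7906468393/ 356419518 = 22.18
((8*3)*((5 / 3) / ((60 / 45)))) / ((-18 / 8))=-40 / 3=-13.33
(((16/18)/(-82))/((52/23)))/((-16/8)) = 23/9594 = 0.00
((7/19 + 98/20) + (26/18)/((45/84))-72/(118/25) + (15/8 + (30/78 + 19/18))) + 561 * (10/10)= 8766937597/15738840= 557.03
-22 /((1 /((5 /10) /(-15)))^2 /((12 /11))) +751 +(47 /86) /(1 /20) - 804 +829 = 2537764 /3225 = 786.90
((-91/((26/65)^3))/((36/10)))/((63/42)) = -56875/216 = -263.31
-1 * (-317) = 317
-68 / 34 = -2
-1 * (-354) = 354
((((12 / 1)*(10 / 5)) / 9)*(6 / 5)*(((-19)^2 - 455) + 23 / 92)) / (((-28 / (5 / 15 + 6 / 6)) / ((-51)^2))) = 260100 / 7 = 37157.14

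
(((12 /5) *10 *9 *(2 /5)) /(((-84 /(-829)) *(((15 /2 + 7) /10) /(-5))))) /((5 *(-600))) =4974 /5075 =0.98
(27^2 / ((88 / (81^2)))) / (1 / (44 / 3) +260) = 4782969 / 22886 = 208.99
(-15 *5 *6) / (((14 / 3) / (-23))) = 15525 / 7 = 2217.86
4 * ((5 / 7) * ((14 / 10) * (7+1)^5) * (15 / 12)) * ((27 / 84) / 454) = 184320 / 1589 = 116.00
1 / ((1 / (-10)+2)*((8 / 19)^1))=5 / 4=1.25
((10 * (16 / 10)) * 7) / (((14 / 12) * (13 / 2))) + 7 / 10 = 2011 / 130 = 15.47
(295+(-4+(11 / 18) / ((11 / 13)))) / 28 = 5251 / 504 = 10.42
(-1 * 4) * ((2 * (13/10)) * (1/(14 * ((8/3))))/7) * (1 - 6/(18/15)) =39/245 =0.16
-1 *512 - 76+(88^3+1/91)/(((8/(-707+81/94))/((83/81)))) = -341656172416619/5542992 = -61637500.54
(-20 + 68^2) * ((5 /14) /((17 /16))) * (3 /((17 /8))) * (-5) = -22099200 /2023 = -10923.97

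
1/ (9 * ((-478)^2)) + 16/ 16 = 1.00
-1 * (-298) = 298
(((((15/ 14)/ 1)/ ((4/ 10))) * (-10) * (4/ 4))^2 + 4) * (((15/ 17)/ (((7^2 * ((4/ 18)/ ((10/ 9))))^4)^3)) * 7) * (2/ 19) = 517855224609375/ 866330328302921325921322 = 0.00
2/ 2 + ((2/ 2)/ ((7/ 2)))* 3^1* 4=31/ 7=4.43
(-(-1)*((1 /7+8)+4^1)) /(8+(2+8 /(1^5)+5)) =85 /161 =0.53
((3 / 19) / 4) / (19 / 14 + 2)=21 / 1786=0.01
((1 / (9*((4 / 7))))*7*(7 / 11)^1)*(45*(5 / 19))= 8575 / 836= 10.26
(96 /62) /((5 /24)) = 1152 /155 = 7.43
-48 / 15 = -16 / 5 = -3.20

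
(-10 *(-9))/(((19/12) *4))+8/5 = 1502/95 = 15.81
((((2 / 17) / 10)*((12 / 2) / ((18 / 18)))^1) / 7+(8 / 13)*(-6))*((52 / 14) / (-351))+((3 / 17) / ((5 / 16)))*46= 12677452 / 487305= 26.02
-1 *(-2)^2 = -4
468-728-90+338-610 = -622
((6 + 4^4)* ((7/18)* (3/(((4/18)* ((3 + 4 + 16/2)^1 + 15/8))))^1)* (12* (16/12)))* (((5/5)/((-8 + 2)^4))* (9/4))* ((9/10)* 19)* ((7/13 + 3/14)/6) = 340993/70200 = 4.86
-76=-76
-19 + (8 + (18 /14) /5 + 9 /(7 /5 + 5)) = -10457 /1120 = -9.34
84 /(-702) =-14 /117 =-0.12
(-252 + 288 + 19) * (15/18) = 275/6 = 45.83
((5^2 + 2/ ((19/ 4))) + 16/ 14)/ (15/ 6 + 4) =4.09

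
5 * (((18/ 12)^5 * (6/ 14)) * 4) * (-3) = -10935/ 56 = -195.27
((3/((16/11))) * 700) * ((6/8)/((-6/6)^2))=17325/16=1082.81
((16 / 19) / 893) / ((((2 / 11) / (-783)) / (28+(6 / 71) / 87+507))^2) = 428148793211316804 / 85530647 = 5005793925.67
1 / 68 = 0.01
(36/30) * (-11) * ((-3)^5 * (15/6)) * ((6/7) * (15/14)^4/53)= 1217885625/7126168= 170.90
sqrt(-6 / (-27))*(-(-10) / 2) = 5*sqrt(2) / 3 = 2.36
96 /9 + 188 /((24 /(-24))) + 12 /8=-1055 /6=-175.83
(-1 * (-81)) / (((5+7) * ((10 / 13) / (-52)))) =-4563 / 10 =-456.30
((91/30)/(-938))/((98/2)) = -13/196980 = -0.00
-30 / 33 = -10 / 11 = -0.91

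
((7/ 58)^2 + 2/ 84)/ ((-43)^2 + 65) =2711/ 135212616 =0.00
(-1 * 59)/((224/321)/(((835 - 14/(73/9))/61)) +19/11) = -12672444741/381968263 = -33.18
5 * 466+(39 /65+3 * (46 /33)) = 128413 /55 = 2334.78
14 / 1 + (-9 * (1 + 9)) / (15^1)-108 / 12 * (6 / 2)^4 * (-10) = 7298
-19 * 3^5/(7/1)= -4617/7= -659.57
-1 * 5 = -5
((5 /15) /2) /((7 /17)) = 17 /42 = 0.40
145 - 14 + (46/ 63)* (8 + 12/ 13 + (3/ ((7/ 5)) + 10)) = 93245/ 637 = 146.38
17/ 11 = 1.55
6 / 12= 1 / 2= 0.50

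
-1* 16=-16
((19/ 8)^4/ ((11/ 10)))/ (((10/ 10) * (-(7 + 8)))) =-130321/ 67584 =-1.93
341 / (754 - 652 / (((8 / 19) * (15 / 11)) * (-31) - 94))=3983903 / 8877116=0.45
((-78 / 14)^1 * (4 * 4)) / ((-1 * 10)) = 312 / 35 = 8.91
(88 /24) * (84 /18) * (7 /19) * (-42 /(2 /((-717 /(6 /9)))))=142381.11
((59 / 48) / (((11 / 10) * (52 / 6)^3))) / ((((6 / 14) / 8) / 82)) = 253995 / 96668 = 2.63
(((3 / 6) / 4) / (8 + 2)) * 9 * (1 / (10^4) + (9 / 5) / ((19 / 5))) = 810171 / 15200000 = 0.05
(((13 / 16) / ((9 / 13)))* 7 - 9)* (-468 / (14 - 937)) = -0.40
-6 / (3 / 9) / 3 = -6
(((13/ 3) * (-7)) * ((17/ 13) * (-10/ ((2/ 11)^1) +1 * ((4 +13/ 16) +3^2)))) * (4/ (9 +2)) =78421/ 132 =594.10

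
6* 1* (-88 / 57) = -176 / 19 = -9.26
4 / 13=0.31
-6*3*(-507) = 9126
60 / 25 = 12 / 5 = 2.40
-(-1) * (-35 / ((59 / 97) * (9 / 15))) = -16975 / 177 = -95.90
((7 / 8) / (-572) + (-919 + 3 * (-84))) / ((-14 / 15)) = 80377545 / 64064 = 1254.64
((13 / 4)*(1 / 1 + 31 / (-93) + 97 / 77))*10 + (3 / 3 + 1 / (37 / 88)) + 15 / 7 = 1164605 / 17094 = 68.13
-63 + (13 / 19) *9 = -1080 / 19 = -56.84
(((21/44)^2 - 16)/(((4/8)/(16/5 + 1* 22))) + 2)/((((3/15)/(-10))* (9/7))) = 67160275/2178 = 30835.76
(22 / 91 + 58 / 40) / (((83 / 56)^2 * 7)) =49264 / 447785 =0.11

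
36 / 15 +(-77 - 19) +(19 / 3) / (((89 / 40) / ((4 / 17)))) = -2109052 / 22695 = -92.93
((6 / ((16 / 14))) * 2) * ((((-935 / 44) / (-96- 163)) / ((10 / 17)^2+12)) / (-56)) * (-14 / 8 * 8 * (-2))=-73695 / 2112256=-0.03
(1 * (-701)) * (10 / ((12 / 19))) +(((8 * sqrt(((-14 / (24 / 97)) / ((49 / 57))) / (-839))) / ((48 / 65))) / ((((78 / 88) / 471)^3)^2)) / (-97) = -135838846923743344071680 * sqrt(10823939) / 634555702599 - 66595 / 6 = -704282509521073.73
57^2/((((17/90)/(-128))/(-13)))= 486570240/17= 28621778.82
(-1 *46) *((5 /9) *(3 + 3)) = -460 /3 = -153.33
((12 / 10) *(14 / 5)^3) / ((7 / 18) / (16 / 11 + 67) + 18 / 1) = 223153056 / 152530625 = 1.46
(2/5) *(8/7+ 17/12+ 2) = 383/210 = 1.82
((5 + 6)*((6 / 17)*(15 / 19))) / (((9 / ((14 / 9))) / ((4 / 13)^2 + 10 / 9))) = 2824360 / 4421547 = 0.64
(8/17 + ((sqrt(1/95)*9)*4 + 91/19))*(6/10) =108*sqrt(95)/475 + 5097/1615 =5.37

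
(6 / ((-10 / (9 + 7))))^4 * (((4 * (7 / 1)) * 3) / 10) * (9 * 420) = 168552824832 / 625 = 269684519.73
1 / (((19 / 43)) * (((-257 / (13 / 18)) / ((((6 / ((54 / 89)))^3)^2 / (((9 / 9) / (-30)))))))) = 1389062708235995 / 7785079209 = 178426.28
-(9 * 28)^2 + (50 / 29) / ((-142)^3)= -2636538496729 / 41517676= -63504.00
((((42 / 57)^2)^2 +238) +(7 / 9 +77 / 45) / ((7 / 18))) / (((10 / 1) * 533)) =79722171 / 1736527325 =0.05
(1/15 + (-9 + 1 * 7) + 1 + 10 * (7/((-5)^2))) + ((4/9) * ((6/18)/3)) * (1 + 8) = 104/45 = 2.31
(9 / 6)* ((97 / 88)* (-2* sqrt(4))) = -291 / 44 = -6.61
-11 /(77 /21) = -3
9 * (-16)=-144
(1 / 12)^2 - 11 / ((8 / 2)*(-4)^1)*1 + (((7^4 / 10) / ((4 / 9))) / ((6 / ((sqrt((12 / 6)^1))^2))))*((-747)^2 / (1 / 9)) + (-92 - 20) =325566404917 / 360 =904351124.77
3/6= 1/2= 0.50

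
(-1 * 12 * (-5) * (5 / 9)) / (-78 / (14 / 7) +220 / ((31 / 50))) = 3100 / 29373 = 0.11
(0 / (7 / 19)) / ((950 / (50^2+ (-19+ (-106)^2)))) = 0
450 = 450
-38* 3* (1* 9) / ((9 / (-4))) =456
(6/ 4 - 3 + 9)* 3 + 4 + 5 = 63/ 2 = 31.50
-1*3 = -3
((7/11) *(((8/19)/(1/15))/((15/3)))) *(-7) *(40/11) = -47040/2299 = -20.46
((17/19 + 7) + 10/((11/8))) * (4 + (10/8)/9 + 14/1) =1035005/3762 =275.12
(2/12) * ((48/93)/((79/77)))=616/7347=0.08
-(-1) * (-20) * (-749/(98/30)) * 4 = 128400/7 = 18342.86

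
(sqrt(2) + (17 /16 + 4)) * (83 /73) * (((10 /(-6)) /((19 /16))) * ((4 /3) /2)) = -7470 /1387 - 13280 * sqrt(2) /12483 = -6.89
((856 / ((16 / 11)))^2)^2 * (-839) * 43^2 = -2977177467144083951 / 16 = -186073591696505246.94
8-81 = -73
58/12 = 29/6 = 4.83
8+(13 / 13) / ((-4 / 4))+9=16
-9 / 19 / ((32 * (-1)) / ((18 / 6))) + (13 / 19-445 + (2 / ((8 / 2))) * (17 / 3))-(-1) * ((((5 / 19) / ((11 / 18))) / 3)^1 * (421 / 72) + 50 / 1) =-7836973 / 20064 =-390.60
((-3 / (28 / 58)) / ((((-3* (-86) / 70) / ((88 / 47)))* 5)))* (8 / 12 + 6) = -25520 / 6063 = -4.21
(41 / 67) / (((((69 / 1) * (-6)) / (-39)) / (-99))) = -17589 / 3082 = -5.71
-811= -811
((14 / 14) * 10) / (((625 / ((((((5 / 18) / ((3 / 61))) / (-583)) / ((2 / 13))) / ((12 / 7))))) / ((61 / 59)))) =-338611 / 557231400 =-0.00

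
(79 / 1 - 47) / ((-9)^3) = -32 / 729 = -0.04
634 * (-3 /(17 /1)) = -1902 /17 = -111.88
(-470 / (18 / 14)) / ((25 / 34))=-22372 / 45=-497.16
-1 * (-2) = 2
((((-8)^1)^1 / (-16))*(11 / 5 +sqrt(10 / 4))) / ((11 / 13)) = 13*sqrt(10) / 44 +13 / 10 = 2.23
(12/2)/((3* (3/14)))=28/3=9.33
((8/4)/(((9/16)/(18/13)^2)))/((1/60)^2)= 4147200/169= 24539.64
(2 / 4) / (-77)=-1 / 154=-0.01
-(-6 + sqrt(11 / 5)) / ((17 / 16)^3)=3.77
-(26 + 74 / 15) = -464 / 15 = -30.93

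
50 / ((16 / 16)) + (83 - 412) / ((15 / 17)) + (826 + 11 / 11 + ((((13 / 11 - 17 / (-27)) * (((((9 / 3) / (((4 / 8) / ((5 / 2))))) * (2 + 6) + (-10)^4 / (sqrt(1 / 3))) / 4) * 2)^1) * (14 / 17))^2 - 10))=11346204800000 * sqrt(3) / 8497467 + 7091739380552468 / 42487335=169226909.54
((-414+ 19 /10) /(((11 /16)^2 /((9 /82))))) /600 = -98904 /620125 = -0.16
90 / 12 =15 / 2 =7.50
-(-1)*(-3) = -3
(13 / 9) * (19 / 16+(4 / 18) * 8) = 5551 / 1296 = 4.28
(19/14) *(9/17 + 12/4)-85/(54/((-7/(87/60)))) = 1154360/93177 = 12.39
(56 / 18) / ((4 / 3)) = 7 / 3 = 2.33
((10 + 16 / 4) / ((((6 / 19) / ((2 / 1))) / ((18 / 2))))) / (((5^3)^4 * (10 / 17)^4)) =33324879 / 1220703125000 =0.00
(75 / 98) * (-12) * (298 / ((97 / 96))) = -12873600 / 4753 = -2708.52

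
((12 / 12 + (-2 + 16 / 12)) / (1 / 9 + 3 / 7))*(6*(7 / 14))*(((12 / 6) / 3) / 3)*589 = 4123 / 17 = 242.53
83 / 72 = 1.15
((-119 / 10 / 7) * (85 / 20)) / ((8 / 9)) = -2601 / 320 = -8.13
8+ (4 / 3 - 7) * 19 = -299 / 3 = -99.67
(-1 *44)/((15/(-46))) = 2024/15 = 134.93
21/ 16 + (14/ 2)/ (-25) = 413/ 400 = 1.03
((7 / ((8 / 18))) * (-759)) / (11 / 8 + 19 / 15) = -1434510 / 317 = -4525.27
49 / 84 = 7 / 12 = 0.58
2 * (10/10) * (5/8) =1.25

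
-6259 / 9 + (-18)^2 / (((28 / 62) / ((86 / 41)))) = 2090695 / 2583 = 809.41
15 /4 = 3.75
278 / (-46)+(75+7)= 1747 / 23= 75.96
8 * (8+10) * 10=1440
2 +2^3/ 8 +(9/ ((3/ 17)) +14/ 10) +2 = 57.40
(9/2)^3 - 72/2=441/8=55.12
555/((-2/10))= -2775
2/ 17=0.12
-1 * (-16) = 16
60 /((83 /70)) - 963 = -75729 /83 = -912.40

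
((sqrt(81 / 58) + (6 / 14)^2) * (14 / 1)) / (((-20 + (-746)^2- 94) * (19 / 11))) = 9 / 3363703 + 9 * sqrt(58) / 3981526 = 0.00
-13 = -13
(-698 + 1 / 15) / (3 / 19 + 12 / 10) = -198911 / 387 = -513.98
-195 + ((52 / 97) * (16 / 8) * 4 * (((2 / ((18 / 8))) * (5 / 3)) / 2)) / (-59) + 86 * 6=49592921 / 154521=320.95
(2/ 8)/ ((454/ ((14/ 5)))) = 0.00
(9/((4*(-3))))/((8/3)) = -0.28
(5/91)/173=5/15743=0.00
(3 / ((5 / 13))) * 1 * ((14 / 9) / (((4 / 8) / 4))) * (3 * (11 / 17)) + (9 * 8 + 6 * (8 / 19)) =424664 / 1615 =262.95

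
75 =75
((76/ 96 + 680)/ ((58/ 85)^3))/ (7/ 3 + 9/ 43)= 431470100125/ 511973888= 842.76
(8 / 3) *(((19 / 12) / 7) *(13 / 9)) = 494 / 567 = 0.87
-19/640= -0.03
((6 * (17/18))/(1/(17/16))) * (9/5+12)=6647/80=83.09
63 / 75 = 21 / 25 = 0.84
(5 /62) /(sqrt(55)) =sqrt(55) /682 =0.01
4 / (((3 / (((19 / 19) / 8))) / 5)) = 5 / 6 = 0.83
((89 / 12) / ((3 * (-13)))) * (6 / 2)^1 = -89 / 156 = -0.57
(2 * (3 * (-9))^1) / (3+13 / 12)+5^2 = 577 / 49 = 11.78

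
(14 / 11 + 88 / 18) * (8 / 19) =4880 / 1881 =2.59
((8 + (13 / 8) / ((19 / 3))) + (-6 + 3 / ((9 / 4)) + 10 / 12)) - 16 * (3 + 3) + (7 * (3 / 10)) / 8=-91.31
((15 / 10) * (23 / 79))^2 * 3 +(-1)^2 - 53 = -1283845 / 24964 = -51.43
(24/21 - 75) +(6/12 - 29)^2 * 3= 66161/28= 2362.89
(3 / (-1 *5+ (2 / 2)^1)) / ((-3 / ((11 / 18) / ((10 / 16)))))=11 / 45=0.24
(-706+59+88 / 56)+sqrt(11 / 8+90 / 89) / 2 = -4518 / 7+sqrt(302422) / 712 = -644.66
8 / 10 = 4 / 5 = 0.80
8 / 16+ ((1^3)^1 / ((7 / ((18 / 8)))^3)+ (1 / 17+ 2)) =2.59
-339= -339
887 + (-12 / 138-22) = 19893 / 23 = 864.91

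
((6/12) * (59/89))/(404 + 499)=0.00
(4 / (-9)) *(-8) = 32 / 9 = 3.56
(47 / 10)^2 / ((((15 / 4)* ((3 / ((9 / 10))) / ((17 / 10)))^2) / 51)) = 97675353 / 1250000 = 78.14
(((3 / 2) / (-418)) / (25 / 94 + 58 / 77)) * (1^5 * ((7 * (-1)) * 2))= 2303 / 46721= 0.05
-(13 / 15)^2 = -0.75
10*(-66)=-660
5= 5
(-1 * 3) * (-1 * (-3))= -9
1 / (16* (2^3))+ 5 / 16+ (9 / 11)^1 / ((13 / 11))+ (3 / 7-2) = -6509 / 11648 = -0.56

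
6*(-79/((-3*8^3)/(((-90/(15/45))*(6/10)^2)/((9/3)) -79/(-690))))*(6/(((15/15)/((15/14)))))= -5279649/82432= -64.05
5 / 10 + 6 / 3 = 5 / 2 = 2.50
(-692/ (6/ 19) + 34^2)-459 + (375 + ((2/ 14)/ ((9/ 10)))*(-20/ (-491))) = -34624138/ 30933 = -1119.33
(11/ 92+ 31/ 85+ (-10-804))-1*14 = -6471173/ 7820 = -827.52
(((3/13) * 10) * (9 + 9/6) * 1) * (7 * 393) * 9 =7799085/13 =599929.62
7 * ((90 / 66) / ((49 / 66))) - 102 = -624 / 7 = -89.14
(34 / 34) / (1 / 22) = 22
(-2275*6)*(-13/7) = 25350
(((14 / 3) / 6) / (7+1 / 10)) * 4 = 280 / 639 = 0.44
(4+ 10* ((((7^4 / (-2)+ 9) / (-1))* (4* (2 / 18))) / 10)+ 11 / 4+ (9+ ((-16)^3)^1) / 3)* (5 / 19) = -148685 / 684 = -217.38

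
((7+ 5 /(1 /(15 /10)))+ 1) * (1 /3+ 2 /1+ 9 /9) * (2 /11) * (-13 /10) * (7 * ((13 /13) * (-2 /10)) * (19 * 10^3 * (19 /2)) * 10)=1018381000 /33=30860030.30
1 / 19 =0.05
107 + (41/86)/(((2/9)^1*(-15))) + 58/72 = 208327/1935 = 107.66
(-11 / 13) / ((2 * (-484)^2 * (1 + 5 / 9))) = -9 / 7751744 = -0.00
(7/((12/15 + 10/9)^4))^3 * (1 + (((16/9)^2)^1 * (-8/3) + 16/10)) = -137835981084211962890625/163674647745587512938496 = -0.84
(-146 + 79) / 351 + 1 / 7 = -118 / 2457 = -0.05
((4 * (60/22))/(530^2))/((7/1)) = 6/1081465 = 0.00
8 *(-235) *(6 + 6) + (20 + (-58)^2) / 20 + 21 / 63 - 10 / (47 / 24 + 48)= -402696143 / 17985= -22390.67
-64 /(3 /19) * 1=-1216 /3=-405.33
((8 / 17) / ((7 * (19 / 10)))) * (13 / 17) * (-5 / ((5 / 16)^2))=-53248 / 38437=-1.39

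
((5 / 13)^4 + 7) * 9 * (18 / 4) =8122356 / 28561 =284.39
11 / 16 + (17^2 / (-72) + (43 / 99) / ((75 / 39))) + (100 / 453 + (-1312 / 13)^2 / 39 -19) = 239.29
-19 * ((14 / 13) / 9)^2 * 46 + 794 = 10697762 / 13689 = 781.49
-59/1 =-59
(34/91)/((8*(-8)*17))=-1/2912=-0.00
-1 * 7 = -7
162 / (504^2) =1 / 1568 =0.00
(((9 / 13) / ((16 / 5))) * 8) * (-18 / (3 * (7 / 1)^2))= -135 / 637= -0.21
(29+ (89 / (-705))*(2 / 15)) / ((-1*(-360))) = 306497 / 3807000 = 0.08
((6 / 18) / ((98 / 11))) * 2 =11 / 147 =0.07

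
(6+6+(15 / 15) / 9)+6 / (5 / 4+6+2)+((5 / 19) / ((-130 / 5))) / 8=16790383 / 1316016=12.76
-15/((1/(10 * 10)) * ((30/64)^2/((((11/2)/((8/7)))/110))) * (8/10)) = -1120/3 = -373.33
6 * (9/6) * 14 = 126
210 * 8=1680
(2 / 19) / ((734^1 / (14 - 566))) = -552 / 6973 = -0.08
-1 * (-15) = 15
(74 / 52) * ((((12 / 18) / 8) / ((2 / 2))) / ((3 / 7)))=259 / 936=0.28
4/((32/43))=43/8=5.38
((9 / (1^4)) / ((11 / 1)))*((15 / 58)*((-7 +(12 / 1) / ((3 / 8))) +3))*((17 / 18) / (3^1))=1.87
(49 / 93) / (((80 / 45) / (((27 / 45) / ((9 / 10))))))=49 / 248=0.20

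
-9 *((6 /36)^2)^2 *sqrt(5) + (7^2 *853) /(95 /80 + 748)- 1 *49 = 81389 /11987- sqrt(5) /144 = 6.77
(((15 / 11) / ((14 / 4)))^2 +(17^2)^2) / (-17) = -495196909 / 100793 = -4913.01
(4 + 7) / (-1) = -11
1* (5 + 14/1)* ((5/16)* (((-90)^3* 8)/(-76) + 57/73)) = 532175415/1168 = 455629.64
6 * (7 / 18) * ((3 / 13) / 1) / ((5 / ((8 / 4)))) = 14 / 65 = 0.22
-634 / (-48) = 317 / 24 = 13.21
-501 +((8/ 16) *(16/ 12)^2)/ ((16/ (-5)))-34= -9635/ 18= -535.28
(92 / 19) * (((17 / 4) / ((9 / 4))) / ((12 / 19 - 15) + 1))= -782 / 1143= -0.68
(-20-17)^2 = 1369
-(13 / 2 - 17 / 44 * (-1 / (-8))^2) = -18287 / 2816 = -6.49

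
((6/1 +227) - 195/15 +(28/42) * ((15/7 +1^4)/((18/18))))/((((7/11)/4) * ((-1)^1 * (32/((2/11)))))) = -1166/147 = -7.93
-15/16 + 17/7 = 167/112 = 1.49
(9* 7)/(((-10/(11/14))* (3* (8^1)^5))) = -33/655360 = -0.00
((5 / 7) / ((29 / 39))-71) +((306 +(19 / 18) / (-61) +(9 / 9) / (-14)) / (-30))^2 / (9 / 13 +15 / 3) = -1476773513001847 / 28524168678600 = -51.77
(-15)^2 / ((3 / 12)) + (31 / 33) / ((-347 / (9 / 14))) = 48094107 / 53438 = 900.00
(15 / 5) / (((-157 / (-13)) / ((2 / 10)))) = 0.05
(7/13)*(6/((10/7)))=147/65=2.26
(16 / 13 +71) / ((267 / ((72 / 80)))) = 2817 / 11570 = 0.24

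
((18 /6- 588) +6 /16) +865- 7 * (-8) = 2691 /8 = 336.38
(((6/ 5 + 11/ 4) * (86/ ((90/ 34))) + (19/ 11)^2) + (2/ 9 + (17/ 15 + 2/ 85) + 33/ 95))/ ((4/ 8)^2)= 1559892838/ 2931225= 532.16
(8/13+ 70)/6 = 153/13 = 11.77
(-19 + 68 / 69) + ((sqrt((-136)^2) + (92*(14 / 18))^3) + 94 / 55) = 337979210323 / 922185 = 366498.27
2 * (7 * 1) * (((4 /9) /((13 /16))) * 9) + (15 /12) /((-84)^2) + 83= 55742465 /366912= 151.92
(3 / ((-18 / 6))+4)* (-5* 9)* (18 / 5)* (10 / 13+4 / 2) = -17496 / 13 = -1345.85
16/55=0.29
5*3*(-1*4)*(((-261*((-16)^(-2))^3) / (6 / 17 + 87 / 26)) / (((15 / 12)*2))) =57681 / 571473920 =0.00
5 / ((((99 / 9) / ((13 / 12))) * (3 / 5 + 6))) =0.07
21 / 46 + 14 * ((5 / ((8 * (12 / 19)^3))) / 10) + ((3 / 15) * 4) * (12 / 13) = 96476011 / 20666880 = 4.67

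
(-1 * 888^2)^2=621801639936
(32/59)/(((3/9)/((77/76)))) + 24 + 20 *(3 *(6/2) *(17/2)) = 1743882/1121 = 1555.65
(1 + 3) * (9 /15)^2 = 36 /25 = 1.44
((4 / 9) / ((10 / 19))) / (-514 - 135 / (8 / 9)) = -304 / 239715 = -0.00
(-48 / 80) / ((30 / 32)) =-16 / 25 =-0.64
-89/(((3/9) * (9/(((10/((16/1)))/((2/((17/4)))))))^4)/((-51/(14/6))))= 78979545625/28538044416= 2.77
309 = 309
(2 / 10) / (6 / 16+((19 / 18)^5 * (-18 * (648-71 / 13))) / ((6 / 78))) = -104976 / 103414077905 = -0.00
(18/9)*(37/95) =74/95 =0.78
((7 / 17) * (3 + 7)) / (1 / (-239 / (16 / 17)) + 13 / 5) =83650 / 52739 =1.59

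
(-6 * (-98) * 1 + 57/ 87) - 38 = 15969/ 29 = 550.66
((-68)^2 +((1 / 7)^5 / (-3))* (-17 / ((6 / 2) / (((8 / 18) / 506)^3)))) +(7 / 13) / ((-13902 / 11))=71062573054290399219269 / 15368204931240835674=4624.00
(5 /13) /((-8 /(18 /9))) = -5 /52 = -0.10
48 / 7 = 6.86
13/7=1.86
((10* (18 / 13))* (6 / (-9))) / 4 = -30 / 13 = -2.31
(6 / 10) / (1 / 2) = 1.20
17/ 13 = 1.31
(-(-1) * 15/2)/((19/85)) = 1275/38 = 33.55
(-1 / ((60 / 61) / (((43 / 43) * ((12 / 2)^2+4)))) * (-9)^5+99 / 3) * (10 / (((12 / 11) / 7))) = 308174405 / 2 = 154087202.50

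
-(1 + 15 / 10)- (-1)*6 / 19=-83 / 38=-2.18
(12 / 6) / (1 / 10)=20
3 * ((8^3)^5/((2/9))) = 474989023199232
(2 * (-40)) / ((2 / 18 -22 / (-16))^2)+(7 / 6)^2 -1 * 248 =-116585591 / 412164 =-282.86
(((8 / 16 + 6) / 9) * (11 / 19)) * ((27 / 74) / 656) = 429 / 1844672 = 0.00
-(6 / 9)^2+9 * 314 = 25430 / 9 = 2825.56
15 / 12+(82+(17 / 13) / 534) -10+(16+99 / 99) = 1253065 / 13884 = 90.25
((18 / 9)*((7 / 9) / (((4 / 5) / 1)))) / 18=35 / 324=0.11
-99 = -99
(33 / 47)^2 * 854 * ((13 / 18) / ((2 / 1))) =152.03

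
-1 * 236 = -236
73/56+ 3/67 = 5059/3752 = 1.35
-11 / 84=-0.13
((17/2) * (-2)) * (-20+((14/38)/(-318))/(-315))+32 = 101143063/271890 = 372.00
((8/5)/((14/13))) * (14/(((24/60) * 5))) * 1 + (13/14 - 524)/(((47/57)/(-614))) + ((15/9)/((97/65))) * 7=186459953338/478695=389517.24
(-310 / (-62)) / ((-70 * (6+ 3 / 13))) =-13 / 1134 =-0.01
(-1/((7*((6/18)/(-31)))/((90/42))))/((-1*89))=-1395/4361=-0.32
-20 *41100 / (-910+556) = 137000 / 59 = 2322.03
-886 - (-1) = -885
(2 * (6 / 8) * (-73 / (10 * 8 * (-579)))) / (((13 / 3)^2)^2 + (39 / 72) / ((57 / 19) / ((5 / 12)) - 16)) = 65043 / 9699906905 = 0.00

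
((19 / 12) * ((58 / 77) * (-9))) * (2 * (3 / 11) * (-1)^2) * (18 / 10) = -44631 / 4235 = -10.54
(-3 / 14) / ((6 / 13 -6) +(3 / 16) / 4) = 416 / 10661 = 0.04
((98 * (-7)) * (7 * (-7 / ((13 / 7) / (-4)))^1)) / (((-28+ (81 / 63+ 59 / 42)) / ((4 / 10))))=79060128 / 69095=1144.22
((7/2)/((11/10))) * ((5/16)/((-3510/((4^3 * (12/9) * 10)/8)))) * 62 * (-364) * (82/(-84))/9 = -1779400/24057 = -73.97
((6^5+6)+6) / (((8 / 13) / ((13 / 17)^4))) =722907471 / 167042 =4327.70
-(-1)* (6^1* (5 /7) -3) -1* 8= -47 /7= -6.71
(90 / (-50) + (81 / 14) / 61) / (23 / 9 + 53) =-65529 / 2135000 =-0.03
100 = 100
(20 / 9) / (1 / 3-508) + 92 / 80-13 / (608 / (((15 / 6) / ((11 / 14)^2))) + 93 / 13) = 48662190299 / 45779278260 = 1.06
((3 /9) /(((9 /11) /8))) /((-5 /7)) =-616 /135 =-4.56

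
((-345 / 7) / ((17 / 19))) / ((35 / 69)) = -90459 / 833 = -108.59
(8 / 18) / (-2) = -2 / 9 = -0.22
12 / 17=0.71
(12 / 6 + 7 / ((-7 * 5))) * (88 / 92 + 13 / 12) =1689 / 460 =3.67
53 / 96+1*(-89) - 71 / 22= -96809 / 1056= -91.68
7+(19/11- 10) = -14/11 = -1.27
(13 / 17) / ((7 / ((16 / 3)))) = 208 / 357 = 0.58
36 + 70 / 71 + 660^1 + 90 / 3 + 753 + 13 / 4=421239 / 284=1483.24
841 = 841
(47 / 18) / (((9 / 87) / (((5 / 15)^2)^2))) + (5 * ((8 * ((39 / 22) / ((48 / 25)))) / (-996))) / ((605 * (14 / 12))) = 4215380797 / 13529849256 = 0.31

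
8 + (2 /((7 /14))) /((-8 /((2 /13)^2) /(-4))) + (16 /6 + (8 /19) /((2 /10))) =123488 /9633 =12.82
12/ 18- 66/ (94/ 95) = -66.04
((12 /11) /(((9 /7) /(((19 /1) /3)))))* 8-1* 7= 3563 /99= 35.99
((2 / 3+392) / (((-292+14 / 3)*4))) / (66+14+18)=-589 / 168952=-0.00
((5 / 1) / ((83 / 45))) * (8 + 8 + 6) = 4950 / 83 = 59.64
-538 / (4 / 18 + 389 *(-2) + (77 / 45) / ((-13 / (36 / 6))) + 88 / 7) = 1101555 / 1568377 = 0.70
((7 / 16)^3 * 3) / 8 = 1029 / 32768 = 0.03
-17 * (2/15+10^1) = -2584/15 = -172.27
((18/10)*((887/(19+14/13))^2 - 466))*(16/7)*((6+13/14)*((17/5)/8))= 6676443167/370881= 18001.58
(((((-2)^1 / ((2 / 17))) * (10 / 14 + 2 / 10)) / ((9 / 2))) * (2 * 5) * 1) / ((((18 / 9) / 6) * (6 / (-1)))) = 1088 / 63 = 17.27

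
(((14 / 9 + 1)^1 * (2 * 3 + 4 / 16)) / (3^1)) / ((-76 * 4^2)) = -575 / 131328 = -0.00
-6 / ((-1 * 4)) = 3 / 2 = 1.50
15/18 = 5/6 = 0.83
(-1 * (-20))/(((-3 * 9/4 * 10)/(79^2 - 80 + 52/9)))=-444008/243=-1827.19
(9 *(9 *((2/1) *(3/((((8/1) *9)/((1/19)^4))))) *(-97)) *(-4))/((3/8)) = 6984/130321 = 0.05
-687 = -687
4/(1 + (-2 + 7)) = 2/3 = 0.67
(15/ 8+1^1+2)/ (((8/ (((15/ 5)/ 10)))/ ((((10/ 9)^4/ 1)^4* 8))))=1625000000000000/ 205891132094649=7.89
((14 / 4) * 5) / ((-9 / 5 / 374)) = -32725 / 9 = -3636.11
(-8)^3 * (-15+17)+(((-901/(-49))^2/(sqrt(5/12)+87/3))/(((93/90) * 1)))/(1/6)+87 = -652634796049/750785497 -292248360 * sqrt(15)/750785497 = -870.78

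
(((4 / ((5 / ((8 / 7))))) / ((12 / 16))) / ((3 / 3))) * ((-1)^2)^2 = 128 / 105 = 1.22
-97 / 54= -1.80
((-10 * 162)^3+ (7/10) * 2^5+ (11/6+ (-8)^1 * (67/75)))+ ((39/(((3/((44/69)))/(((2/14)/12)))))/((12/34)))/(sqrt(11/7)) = -637729197437/150+ 221 * sqrt(77)/8694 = -4251527982.69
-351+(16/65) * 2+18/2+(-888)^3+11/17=-773751291211/1105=-700227412.86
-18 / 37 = -0.49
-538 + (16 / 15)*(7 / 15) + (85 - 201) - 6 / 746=-653.51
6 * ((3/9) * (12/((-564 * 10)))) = -1/235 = -0.00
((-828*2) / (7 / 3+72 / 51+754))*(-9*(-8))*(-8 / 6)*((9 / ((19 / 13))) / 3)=316203264 / 734255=430.65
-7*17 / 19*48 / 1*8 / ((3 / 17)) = -258944 / 19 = -13628.63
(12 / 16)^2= 9 / 16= 0.56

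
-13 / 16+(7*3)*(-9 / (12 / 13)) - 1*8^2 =-4313 / 16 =-269.56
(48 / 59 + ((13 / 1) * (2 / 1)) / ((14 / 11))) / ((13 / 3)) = 4.90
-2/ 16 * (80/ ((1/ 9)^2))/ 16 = -405/ 8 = -50.62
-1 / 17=-0.06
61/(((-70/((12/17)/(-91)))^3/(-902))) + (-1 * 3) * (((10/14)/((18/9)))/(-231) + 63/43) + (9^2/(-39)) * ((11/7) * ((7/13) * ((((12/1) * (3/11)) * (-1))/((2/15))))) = 5818166961055648733/150164132167299250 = 38.75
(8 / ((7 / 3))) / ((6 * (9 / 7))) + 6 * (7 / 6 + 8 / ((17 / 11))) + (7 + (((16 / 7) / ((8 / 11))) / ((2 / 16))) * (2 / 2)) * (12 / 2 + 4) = 385487 / 1071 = 359.93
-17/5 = -3.40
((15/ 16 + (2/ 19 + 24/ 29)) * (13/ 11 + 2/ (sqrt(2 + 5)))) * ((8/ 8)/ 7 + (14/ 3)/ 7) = 280313 * sqrt(7)/ 647976 + 331279/ 185136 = 2.93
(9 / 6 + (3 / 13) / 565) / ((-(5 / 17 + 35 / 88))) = -1831852 / 844675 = -2.17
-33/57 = -11/19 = -0.58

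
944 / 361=2.61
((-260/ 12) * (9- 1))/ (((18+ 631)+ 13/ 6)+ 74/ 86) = -44720/ 168223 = -0.27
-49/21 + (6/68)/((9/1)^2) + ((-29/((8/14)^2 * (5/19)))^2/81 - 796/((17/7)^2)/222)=7778321428693/5543251200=1403.21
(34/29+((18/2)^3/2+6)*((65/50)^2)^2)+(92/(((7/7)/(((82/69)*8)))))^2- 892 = 3994391685961/5220000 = 765209.14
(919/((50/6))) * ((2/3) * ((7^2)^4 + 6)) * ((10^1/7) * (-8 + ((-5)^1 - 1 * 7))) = -84765722128/7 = -12109388875.43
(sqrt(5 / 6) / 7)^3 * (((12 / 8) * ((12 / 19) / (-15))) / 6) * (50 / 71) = -25 * sqrt(30) / 8328726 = -0.00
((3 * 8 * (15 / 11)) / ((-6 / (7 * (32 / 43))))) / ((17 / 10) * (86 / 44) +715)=-89600 / 2265111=-0.04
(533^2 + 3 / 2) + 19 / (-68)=19318135 / 68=284090.22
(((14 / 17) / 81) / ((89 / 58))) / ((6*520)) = 203 / 95591340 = 0.00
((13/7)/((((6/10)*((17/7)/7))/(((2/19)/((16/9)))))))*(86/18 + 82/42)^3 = 619328320/3845961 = 161.03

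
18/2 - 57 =-48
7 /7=1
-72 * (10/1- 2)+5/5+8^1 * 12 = -479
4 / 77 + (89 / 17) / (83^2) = 475305 / 9017701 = 0.05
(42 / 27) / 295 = 14 / 2655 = 0.01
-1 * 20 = -20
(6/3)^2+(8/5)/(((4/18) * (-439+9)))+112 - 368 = -252.02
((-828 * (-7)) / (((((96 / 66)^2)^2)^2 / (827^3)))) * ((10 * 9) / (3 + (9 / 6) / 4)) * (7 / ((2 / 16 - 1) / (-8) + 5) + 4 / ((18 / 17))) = 246442311017888533037875 / 10972299264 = 22460407348390.80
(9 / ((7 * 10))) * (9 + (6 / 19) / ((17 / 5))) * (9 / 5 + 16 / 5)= 26433 / 4522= 5.85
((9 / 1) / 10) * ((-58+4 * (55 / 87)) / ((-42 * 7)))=2413 / 14210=0.17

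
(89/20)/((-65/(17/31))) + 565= 22767987/40300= 564.96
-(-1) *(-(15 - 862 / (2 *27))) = 26 / 27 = 0.96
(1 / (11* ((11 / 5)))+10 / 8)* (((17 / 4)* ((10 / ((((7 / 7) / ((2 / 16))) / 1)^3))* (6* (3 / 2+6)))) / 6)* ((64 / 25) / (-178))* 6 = -0.07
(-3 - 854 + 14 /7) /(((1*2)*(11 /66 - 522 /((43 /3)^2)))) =4742685 /26339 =180.06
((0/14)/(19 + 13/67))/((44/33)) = 0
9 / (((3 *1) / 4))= 12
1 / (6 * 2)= 1 / 12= 0.08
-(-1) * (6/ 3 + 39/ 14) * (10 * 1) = 335/ 7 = 47.86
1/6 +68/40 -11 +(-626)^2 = 5878003/15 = 391866.87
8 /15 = 0.53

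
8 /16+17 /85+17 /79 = 723 /790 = 0.92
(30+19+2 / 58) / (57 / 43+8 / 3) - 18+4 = -25652 / 14935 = -1.72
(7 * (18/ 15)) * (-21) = -882/ 5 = -176.40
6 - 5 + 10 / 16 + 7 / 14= 17 / 8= 2.12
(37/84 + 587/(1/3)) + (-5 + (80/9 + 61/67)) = 29821193/16884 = 1766.24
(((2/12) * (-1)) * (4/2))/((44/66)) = -1/2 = -0.50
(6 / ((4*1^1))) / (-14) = -3 / 28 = -0.11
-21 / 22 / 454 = -21 / 9988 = -0.00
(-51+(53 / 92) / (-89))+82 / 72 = -1837421 / 36846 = -49.87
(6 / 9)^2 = 4 / 9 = 0.44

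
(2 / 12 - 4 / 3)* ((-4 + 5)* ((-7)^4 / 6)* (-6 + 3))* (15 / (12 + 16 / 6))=252105 / 176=1432.41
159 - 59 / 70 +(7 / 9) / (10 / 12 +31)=6344663 / 40110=158.18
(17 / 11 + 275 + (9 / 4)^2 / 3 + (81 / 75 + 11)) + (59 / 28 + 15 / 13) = 117547007 / 400400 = 293.57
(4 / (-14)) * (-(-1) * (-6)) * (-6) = -72 / 7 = -10.29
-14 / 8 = -7 / 4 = -1.75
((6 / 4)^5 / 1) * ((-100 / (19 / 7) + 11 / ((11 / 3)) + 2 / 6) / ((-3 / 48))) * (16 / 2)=618840 / 19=32570.53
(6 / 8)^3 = 27 / 64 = 0.42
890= 890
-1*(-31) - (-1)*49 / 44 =32.11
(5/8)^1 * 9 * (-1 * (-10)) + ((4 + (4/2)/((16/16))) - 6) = 225/4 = 56.25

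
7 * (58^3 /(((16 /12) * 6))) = 170723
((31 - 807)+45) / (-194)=731 / 194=3.77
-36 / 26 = -18 / 13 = -1.38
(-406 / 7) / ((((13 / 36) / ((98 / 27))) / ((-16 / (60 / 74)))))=6729856 / 585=11504.03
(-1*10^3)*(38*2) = -76000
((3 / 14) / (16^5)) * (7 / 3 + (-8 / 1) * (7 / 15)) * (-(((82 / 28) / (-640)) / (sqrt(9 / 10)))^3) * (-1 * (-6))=-68921 * sqrt(10) / 1131397464981504000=-0.00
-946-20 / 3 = -2858 / 3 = -952.67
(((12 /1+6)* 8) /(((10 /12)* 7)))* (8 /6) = 1152 /35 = 32.91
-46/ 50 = -23/ 25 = -0.92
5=5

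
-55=-55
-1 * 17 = -17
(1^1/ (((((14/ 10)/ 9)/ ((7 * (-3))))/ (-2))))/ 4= 135/ 2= 67.50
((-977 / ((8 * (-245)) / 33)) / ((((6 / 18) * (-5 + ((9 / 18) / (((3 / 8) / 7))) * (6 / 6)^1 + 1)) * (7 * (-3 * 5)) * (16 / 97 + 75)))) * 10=-9382131 / 800260160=-0.01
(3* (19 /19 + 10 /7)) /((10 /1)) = 51 /70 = 0.73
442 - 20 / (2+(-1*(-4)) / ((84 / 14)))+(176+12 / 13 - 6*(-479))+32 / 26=90653 / 26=3486.65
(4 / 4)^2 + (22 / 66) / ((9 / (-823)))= -796 / 27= -29.48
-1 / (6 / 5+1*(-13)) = 5 / 59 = 0.08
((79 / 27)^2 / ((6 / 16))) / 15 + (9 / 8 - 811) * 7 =-1487405741 / 262440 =-5667.60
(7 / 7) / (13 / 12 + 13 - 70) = -12 / 671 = -0.02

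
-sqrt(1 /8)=-sqrt(2) /4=-0.35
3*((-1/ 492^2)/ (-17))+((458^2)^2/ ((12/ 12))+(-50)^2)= 60355910919700417/ 1371696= 44000938196.00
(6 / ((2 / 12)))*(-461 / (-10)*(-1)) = -8298 / 5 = -1659.60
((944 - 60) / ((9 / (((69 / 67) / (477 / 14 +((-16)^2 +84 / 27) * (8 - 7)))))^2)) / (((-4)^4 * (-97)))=-3032757 / 559254769189904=-0.00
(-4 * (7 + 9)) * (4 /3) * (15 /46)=-640 /23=-27.83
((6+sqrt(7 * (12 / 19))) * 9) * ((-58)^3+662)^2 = 680594445000 * sqrt(399) / 19+2041783335000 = 2757302460856.48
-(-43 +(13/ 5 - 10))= 252/ 5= 50.40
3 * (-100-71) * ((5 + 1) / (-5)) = 3078 / 5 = 615.60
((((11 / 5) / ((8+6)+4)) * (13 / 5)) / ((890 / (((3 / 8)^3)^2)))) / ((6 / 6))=11583 / 11665408000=0.00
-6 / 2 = -3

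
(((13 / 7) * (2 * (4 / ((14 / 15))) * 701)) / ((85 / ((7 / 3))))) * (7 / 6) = 18226 / 51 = 357.37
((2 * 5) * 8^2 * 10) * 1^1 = 6400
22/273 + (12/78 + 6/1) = 1702/273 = 6.23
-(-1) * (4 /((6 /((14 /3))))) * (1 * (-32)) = -896 /9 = -99.56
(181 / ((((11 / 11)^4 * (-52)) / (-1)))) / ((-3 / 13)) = -181 / 12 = -15.08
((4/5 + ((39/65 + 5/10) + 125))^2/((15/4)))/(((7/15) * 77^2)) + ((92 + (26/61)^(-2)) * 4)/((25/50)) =137051512959/175350175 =781.59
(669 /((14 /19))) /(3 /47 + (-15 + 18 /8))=-398278 /5565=-71.57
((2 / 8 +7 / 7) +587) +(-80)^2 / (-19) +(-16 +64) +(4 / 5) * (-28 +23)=22451 / 76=295.41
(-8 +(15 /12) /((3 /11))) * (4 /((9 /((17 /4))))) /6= -1.08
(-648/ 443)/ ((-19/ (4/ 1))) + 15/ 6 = 47269/ 16834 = 2.81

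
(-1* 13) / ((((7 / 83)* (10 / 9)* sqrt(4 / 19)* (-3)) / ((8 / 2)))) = 3237* sqrt(19) / 35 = 403.14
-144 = -144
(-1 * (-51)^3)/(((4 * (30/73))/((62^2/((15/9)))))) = 9305865603/50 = 186117312.06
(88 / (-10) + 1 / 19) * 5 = -831 / 19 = -43.74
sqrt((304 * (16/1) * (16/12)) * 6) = 32 * sqrt(38) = 197.26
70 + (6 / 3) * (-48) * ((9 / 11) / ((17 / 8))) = 33.04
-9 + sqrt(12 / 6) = -9 + sqrt(2) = -7.59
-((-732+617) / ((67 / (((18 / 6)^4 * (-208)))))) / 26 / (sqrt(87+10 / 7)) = -74520 * sqrt(4333) / 41473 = -118.28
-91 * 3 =-273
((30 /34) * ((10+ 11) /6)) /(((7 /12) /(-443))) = -39870 /17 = -2345.29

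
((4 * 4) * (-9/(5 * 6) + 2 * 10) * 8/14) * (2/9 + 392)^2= 15710702720/567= 27708470.41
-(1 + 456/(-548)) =-23/137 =-0.17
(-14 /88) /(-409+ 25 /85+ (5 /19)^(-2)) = 2975 /7372772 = 0.00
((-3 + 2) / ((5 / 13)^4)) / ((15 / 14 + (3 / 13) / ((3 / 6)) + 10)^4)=-31337111377936 / 12131926532250625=-0.00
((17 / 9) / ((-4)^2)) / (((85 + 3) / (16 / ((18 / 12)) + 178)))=4811 / 19008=0.25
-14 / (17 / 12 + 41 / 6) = -1.70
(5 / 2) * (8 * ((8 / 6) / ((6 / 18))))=80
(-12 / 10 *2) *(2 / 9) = -8 / 15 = -0.53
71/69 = 1.03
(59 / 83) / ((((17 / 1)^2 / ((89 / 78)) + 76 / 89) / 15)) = 78765 / 1877294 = 0.04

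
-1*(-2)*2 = 4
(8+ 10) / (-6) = -3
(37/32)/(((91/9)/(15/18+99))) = 66489/5824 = 11.42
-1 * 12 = -12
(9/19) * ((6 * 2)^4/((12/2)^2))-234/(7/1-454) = 773898/2831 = 273.37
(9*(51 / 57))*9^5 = 9034497 / 19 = 475499.84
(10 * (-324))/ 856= -405/ 107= -3.79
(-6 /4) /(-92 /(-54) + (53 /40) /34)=-55080 /63991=-0.86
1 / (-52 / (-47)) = 47 / 52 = 0.90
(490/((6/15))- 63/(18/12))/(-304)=-1183/304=-3.89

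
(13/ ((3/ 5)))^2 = 4225/ 9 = 469.44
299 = 299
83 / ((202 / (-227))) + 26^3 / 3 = 3493829 / 606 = 5765.39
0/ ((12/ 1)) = 0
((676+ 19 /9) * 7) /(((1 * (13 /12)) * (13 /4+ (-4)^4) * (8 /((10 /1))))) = 50260 /2379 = 21.13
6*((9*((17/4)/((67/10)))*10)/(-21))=-7650/469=-16.31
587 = 587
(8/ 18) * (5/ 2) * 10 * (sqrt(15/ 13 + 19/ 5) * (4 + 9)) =20 * sqrt(20930)/ 9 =321.49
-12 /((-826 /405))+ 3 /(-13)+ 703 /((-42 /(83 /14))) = -42204199 /450996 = -93.58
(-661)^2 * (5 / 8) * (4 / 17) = 2184605 / 34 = 64253.09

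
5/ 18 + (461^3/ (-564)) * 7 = -2057415331/ 1692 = -1215966.51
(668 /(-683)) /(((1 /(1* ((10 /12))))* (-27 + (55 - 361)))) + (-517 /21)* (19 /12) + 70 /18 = -670367599 /19104876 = -35.09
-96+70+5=-21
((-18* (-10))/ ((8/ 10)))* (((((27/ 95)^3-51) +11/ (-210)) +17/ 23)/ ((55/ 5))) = -124954921191/ 121472890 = -1028.67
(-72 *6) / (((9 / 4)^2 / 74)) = -18944 / 3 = -6314.67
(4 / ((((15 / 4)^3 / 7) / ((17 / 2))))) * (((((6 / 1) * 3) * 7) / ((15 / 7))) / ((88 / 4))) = 746368 / 61875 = 12.06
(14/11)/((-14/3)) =-3/11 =-0.27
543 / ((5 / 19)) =10317 / 5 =2063.40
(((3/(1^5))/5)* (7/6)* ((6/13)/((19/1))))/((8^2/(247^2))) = 5187/320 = 16.21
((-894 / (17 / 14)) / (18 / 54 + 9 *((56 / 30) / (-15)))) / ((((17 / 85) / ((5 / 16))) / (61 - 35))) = 76269375 / 2006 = 38020.63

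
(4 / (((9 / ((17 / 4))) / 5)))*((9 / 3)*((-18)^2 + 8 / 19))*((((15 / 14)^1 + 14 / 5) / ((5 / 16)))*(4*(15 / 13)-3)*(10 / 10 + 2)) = 681541152 / 1235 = 551855.18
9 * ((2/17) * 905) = 16290/17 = 958.24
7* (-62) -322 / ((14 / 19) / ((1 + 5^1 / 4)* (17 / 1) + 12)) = -89573 / 4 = -22393.25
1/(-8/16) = -2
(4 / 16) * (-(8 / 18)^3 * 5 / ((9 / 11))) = -880 / 6561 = -0.13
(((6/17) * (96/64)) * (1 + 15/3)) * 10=540/17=31.76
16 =16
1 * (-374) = -374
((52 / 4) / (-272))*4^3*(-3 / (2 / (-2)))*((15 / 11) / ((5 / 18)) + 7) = -20436 / 187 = -109.28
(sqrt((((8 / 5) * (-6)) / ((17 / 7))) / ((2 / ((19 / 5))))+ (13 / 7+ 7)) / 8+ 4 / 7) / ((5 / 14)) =sqrt(476714) / 1700+ 8 / 5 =2.01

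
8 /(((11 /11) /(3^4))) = 648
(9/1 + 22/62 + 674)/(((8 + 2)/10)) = 21184/31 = 683.35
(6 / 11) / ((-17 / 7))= -0.22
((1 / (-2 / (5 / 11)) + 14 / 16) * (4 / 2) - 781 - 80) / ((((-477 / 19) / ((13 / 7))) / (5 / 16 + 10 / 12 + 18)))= 318017193 / 261184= 1217.60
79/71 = 1.11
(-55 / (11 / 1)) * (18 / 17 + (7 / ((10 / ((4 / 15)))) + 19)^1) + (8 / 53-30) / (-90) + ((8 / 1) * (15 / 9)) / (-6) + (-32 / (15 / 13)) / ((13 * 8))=-465748 / 4505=-103.38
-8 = -8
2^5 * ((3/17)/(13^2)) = 96/2873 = 0.03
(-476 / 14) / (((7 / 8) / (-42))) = 1632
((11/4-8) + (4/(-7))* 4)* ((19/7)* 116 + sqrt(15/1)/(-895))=-116261/49 + 211* sqrt(15)/25060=-2372.64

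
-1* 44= -44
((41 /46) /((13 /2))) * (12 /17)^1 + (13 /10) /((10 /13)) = 908227 /508300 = 1.79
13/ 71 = 0.18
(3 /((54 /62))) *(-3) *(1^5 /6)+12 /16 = -35 /36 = -0.97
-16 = -16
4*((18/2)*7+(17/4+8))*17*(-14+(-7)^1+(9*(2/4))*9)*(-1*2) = -199563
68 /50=1.36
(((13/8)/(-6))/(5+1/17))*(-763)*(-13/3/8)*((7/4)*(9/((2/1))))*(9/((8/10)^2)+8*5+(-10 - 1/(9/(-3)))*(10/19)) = -685370712845/80314368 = -8533.60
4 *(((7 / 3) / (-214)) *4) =-56 / 321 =-0.17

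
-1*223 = -223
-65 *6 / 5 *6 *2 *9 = -8424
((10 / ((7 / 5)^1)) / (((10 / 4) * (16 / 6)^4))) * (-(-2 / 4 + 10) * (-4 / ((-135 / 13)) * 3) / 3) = -741 / 3584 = -0.21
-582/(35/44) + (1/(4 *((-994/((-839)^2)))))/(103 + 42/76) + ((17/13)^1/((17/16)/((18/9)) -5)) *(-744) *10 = 20996584532983/14542548020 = 1443.80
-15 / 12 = -5 / 4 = -1.25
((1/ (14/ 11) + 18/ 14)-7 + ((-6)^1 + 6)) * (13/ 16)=-897/ 224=-4.00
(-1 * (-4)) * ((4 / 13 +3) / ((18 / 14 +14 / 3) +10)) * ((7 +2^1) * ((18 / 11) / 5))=2.44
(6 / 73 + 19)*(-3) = -4179 / 73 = -57.25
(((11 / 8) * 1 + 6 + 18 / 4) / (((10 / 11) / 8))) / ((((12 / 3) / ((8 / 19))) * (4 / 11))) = 121 / 4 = 30.25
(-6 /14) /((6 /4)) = -0.29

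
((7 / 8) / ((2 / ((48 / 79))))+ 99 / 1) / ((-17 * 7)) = -7842 / 9401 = -0.83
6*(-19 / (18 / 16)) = -101.33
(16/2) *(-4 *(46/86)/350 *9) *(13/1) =-43056/7525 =-5.72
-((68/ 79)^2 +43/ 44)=-471819/ 274604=-1.72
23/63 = 0.37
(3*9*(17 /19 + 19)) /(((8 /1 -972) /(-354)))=903231 /4579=197.26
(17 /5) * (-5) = -17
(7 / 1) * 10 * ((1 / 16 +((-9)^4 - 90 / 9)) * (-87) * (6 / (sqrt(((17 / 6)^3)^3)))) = -310231067580 * sqrt(102) / 1419857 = -2206687.15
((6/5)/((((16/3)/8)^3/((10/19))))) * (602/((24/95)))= 40635/8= 5079.38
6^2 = 36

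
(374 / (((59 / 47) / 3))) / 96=8789 / 944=9.31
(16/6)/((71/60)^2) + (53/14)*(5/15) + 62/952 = 23261495/7198548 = 3.23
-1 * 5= -5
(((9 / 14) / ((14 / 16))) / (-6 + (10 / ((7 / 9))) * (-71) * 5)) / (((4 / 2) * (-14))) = 3 / 522536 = 0.00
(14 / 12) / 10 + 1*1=67 / 60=1.12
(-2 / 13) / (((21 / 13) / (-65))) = 130 / 21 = 6.19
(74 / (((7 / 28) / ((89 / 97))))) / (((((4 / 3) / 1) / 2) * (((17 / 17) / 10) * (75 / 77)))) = 4182.45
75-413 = -338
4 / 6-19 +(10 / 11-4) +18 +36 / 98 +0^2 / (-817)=-4943 / 1617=-3.06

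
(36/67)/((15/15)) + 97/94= 9883/6298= 1.57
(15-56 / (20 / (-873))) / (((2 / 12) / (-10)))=-147564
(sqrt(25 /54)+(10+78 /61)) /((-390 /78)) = -688 /305 - sqrt(6) /18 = -2.39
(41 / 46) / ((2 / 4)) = 41 / 23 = 1.78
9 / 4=2.25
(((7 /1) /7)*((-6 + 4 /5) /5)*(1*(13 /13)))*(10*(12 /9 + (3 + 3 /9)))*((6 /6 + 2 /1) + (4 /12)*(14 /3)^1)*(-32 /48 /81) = 59696 /32805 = 1.82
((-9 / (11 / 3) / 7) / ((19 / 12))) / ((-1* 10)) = 162 / 7315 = 0.02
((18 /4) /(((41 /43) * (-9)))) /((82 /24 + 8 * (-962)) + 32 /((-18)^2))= 6966 /102186965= 0.00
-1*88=-88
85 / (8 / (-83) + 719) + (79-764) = -40866210 / 59669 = -684.88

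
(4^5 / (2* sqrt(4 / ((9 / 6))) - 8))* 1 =-768 / 5 - 128* sqrt(6) / 5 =-216.31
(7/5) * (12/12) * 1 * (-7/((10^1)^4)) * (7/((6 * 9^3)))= -343/218700000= -0.00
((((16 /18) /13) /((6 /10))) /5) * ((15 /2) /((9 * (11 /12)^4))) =5120 /190333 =0.03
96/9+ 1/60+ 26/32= 11.50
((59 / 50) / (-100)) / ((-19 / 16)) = 118 / 11875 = 0.01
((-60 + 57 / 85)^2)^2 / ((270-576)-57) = -215592981186267 / 6316275625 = -34132.93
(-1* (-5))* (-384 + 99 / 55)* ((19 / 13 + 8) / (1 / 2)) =-36162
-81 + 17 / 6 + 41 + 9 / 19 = -36.69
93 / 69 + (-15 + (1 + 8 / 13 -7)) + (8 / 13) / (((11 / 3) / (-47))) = -26.92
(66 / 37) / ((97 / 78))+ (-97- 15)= -396820 / 3589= -110.57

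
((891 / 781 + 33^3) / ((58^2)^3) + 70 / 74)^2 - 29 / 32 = -1786868382503154018549873 / 156270173504510422876626496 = -0.01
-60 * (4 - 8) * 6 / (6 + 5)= 1440 / 11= 130.91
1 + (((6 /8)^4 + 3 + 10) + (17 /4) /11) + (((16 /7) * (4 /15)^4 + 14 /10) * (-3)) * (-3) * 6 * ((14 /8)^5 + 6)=1723.12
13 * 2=26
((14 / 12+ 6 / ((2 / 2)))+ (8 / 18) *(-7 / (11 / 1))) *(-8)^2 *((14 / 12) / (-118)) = -76328 / 17523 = -4.36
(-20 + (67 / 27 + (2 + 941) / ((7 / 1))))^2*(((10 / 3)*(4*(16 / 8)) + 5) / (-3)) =-46609137500 / 321489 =-144978.95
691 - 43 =648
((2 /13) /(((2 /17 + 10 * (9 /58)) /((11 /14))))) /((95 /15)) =16269 /1422967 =0.01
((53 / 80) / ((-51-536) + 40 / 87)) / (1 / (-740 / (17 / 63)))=3.10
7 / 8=0.88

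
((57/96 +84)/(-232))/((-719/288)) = 24363/166808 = 0.15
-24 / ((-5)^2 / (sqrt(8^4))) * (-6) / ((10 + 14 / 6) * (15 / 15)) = 27648 / 925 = 29.89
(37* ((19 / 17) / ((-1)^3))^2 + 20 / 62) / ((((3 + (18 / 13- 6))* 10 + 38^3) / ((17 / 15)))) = 5420441 / 5637261030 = 0.00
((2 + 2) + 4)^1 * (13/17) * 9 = 55.06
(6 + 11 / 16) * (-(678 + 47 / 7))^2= 2458094843 / 784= 3135325.05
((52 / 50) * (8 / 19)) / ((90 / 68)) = 7072 / 21375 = 0.33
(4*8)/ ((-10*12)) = -4/ 15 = -0.27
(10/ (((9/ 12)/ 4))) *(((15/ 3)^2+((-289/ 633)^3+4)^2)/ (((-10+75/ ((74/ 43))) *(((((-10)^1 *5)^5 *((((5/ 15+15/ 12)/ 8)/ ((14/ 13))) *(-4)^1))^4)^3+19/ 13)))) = 38297761379900159037586491702589056/ 12942564566390306451149929561591640484956235572980955950101464333249840378870540273659184293819635059628857882064069027471085395485549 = 0.00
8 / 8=1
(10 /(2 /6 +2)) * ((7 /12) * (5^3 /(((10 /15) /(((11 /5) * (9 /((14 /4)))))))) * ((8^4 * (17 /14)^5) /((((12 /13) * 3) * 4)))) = 304559326500 /117649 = 2588711.56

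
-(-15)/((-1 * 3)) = -5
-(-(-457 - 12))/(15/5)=-469/3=-156.33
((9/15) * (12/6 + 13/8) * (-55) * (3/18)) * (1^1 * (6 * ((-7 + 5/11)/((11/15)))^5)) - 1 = 15978940477252309/2357947691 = 6776630.60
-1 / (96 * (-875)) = 1 / 84000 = 0.00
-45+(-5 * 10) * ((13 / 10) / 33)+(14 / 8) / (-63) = -18611 / 396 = -47.00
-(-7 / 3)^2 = -49 / 9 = -5.44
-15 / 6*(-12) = 30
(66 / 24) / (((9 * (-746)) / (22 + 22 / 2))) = -121 / 8952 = -0.01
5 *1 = 5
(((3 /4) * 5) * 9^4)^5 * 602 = 2778900389599377947786071875 /512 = 5427539823436285054269672.00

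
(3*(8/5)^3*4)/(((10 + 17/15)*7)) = 0.63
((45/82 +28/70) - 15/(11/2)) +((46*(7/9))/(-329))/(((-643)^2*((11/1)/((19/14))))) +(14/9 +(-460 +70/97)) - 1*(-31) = -76496137248429391/178520204087610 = -428.50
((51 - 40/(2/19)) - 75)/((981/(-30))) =4040/327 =12.35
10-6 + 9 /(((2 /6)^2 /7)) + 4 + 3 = 578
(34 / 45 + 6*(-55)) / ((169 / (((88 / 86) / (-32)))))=20372 / 327015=0.06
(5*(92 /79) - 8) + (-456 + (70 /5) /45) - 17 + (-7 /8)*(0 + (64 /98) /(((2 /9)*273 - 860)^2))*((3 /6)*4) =-16988192897833 /35774700885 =-474.87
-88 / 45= -1.96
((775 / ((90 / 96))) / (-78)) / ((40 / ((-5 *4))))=620 / 117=5.30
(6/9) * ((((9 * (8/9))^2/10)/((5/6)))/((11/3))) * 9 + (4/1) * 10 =14456/275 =52.57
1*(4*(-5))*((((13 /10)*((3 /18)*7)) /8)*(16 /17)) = -182 /51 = -3.57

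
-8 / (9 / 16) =-128 / 9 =-14.22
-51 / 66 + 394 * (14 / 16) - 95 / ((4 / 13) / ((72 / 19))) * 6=-293745 / 44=-6676.02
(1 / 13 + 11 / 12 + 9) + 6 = 2495 / 156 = 15.99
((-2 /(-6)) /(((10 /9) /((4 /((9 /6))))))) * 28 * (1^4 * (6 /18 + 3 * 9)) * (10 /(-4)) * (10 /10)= -1530.67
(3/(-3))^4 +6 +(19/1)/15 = 124/15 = 8.27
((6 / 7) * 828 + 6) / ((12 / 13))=10855 / 14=775.36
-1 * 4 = -4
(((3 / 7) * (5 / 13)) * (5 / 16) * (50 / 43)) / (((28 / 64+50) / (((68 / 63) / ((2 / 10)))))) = 425000 / 66313611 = 0.01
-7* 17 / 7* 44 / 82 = -374 / 41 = -9.12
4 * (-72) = -288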